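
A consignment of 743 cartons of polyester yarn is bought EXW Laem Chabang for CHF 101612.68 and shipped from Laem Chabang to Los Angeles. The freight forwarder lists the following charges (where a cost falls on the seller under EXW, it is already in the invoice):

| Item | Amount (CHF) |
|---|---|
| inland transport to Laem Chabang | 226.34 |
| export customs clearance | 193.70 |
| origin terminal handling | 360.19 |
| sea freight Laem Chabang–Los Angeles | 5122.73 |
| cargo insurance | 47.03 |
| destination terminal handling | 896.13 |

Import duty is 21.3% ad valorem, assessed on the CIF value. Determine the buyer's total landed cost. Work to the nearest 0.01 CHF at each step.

EXW: the seller makes goods available at their premises; the buyer bears all onward costs.
CIF value = EXW price + inland to port + export clearance + origin terminal + freight + insurance = 101612.68 + 226.34 + 193.70 + 360.19 + 5122.73 + 47.03 = 107562.67
Import duty = 107562.67 × 21.3% = 22910.85
Buyer bears: inland to port 226.34 + export clearance 193.70 + origin terminal 360.19 + freight 5122.73 + insurance 47.03 + destination terminal 896.13 + duty 22910.85 = 29756.97
Landed cost = invoice 101612.68 + 29756.97 = 131369.65

Total landed cost: CHF 131369.65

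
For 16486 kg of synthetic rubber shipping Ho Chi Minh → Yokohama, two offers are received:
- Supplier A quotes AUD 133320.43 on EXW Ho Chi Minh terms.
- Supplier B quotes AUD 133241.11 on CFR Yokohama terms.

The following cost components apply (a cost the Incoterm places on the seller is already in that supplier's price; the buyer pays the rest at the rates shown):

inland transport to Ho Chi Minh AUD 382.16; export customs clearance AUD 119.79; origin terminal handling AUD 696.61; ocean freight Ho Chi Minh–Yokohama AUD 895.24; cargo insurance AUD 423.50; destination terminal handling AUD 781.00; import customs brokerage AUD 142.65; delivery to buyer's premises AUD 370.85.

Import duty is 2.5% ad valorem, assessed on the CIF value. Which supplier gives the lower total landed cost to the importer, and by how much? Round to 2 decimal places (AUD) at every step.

Supplier B is cheaper by AUD 2227.44

Supplier A (EXW):
CIF value = EXW price + inland to port + export clearance + origin terminal + freight + insurance = 133320.43 + 382.16 + 119.79 + 696.61 + 895.24 + 423.50 = 135837.73
Import duty = 135837.73 × 2.5% = 3395.94
Buyer bears (A): 382.16 + 119.79 + 696.61 + 895.24 + 423.50 + 781.00 + 142.65 + 370.85 = 3811.80
Landed cost (A) = invoice 133320.43 + 3811.80 + duty 3395.94 = 140528.17
Supplier B (CFR):
CIF value = CFR price + insurance = 133241.11 + 423.50 = 133664.61
Import duty = 133664.61 × 2.5% = 3341.62
Buyer bears (B): 423.50 + 781.00 + 142.65 + 370.85 = 1718.00
Landed cost (B) = invoice 133241.11 + 1718.00 + duty 3341.62 = 138300.73
Difference = |140528.17 − 138300.73| = 2227.44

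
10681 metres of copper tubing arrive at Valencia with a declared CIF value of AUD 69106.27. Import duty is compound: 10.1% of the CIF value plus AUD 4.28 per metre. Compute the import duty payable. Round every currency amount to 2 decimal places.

Ad valorem component: 69106.27 × 10.1% = 6979.73
Specific component: 10681 × 4.28 = 45714.68
Import duty = 6979.73 + 45714.68 = 52694.41

Import duty: AUD 52694.41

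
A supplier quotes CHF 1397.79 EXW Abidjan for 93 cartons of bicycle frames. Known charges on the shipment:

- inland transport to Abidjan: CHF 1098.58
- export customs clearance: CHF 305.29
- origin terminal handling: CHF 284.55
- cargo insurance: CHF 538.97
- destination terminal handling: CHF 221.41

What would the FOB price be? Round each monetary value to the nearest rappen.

Not relevant to the conversion: insurance, destination terminal — on the buyer under both terms; not part of either seller's price.
From EXW to FOB, the seller additionally bears: inland to port, export clearance, origin terminal.
FOB price = 1397.79 + 1098.58 + 305.29 + 284.55 = 3086.21

FOB price: CHF 3086.21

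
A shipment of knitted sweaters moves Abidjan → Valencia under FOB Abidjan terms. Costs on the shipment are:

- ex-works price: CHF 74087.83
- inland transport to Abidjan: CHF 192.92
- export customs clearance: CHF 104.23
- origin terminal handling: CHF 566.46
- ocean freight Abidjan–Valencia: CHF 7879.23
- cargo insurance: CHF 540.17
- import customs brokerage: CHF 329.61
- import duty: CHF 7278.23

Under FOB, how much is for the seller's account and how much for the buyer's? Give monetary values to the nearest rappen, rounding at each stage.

FOB: the seller bears costs until goods are on board at the origin port; the buyer bears freight, insurance and all costs thereafter.
Seller's account: goods 74087.83 + inland to port 192.92 + export clearance 104.23 + origin terminal 566.46 = 74951.44
Buyer's account: freight 7879.23 + insurance 540.17 + brokerage 329.61 + duty 7278.23 = 16027.24

Seller: CHF 74951.44; buyer: CHF 16027.24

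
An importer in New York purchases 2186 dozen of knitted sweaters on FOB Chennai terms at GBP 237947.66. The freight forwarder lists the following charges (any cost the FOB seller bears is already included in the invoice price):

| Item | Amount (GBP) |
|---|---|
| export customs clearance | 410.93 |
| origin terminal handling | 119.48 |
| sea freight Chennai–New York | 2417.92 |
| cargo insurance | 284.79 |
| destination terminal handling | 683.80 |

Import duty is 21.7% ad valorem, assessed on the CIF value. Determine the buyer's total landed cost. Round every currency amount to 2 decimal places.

Total landed cost: GBP 293555.30

FOB: the seller bears costs until goods are on board at the origin port; the buyer bears freight, insurance and all costs thereafter.
Already in the invoice (seller's account under FOB): export clearance, origin terminal — exclude.
CIF value = FOB price + freight + insurance = 237947.66 + 2417.92 + 284.79 = 240650.37
Import duty = 240650.37 × 21.7% = 52221.13
Buyer bears: freight 2417.92 + insurance 284.79 + destination terminal 683.80 + duty 52221.13 = 55607.64
Landed cost = invoice 237947.66 + 55607.64 = 293555.30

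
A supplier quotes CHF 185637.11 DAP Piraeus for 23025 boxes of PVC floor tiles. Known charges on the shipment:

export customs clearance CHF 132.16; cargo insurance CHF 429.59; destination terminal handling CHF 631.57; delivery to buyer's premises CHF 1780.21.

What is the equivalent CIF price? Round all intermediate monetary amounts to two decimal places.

Not relevant to the conversion: insurance, export clearance — on the seller under both DAP and CIF; already in the DAP price and stays in the CIF price.
From DAP to CIF, the seller no longer bears: destination terminal, delivery.
CIF price = 185637.11 − 631.57 − 1780.21 = 183225.33

CIF price: CHF 183225.33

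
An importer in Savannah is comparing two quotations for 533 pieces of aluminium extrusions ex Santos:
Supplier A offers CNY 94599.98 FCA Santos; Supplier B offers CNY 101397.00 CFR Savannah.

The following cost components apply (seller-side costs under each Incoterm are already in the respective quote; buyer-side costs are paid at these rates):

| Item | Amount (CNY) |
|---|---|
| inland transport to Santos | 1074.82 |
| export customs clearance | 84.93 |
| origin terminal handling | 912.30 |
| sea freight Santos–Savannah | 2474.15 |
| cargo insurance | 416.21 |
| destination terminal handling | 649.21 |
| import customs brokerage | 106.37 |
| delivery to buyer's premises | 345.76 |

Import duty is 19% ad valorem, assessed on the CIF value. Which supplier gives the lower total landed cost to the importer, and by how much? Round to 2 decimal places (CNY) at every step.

Supplier A (FCA):
CIF value = FCA price + origin terminal + freight + insurance = 94599.98 + 912.30 + 2474.15 + 416.21 = 98402.64
Import duty = 98402.64 × 19% = 18696.50
Buyer bears (A): 912.30 + 2474.15 + 416.21 + 649.21 + 106.37 + 345.76 = 4904.00
Landed cost (A) = invoice 94599.98 + 4904.00 + duty 18696.50 = 118200.48
Supplier B (CFR):
CIF value = CFR price + insurance = 101397.00 + 416.21 = 101813.21
Import duty = 101813.21 × 19% = 19344.51
Buyer bears (B): 416.21 + 649.21 + 106.37 + 345.76 = 1517.55
Landed cost (B) = invoice 101397.00 + 1517.55 + duty 19344.51 = 122259.06
Difference = |118200.48 − 122259.06| = 4058.58

Supplier A is cheaper by CNY 4058.58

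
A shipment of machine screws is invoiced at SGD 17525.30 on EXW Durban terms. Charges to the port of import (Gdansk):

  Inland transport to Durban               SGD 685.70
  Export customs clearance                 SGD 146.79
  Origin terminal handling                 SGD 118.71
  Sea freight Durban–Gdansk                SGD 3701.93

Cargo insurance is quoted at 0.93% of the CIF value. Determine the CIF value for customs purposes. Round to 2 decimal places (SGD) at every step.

CIF value: SGD 22386.63

Let C be the CIF value. C = EXW price + pre-shipment costs + freight + 0.93% × C
C − 0.93% × C = 17525.30 + 685.70 + 146.79 + 118.71 + 3701.93
0.9907 × C = 22178.43
C = 22178.43 / 0.9907 = 22386.63
Insurance premium = 0.93% × 22386.63 = 208.20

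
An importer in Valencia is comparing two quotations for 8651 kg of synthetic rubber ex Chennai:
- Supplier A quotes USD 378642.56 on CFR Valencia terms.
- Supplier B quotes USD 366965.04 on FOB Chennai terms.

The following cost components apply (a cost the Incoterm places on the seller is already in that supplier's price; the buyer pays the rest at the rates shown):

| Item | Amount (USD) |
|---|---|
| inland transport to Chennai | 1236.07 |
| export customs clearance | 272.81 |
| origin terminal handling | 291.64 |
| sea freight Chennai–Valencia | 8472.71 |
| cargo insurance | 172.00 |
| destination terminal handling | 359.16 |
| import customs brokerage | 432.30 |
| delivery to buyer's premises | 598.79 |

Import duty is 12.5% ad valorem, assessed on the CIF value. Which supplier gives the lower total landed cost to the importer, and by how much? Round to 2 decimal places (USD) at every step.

Supplier A (CFR):
CIF value = CFR price + insurance = 378642.56 + 172.00 = 378814.56
Import duty = 378814.56 × 12.5% = 47351.82
Buyer bears (A): 172.00 + 359.16 + 432.30 + 598.79 = 1562.25
Landed cost (A) = invoice 378642.56 + 1562.25 + duty 47351.82 = 427556.63
Supplier B (FOB):
CIF value = FOB price + freight + insurance = 366965.04 + 8472.71 + 172.00 = 375609.75
Import duty = 375609.75 × 12.5% = 46951.22
Buyer bears (B): 8472.71 + 172.00 + 359.16 + 432.30 + 598.79 = 10034.96
Landed cost (B) = invoice 366965.04 + 10034.96 + duty 46951.22 = 423951.22
Difference = |427556.63 − 423951.22| = 3605.41

Supplier B is cheaper by USD 3605.41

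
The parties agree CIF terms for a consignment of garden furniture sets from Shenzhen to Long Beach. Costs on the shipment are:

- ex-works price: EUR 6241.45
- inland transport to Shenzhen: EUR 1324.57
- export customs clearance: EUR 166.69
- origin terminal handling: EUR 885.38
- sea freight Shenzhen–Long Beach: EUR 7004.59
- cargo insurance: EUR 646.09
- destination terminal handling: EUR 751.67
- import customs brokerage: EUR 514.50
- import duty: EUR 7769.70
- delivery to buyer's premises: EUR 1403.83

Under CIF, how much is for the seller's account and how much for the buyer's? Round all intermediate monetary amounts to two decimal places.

Seller: EUR 16268.77; buyer: EUR 10439.70

CIF: the seller pays costs through ocean freight and marine insurance to the destination port.
Seller's account: goods 6241.45 + inland to port 1324.57 + export clearance 166.69 + origin terminal 885.38 + freight 7004.59 + insurance 646.09 = 16268.77
Buyer's account: destination terminal 751.67 + brokerage 514.50 + duty 7769.70 + delivery 1403.83 = 10439.70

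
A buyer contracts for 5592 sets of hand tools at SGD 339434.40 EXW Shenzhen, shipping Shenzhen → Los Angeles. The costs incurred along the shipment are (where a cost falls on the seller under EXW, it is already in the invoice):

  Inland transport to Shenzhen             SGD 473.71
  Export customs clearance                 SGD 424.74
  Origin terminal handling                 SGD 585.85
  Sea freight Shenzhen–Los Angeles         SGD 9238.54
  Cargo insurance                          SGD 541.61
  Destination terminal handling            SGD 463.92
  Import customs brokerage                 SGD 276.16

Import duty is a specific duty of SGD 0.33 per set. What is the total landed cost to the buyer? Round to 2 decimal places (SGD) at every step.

EXW: the seller makes goods available at their premises; the buyer bears all onward costs.
CIF value = EXW price + inland to port + export clearance + origin terminal + freight + insurance = 339434.40 + 473.71 + 424.74 + 585.85 + 9238.54 + 541.61 = 350698.85
Import duty = 5592 × 0.33 = 1845.36
Buyer bears: inland to port 473.71 + export clearance 424.74 + origin terminal 585.85 + freight 9238.54 + insurance 541.61 + destination terminal 463.92 + brokerage 276.16 + duty 1845.36 = 13849.89
Landed cost = invoice 339434.40 + 13849.89 = 353284.29

Total landed cost: SGD 353284.29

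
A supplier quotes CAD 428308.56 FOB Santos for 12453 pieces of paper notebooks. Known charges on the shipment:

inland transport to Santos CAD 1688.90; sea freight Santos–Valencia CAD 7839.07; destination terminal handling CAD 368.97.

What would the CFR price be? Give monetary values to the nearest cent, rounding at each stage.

CFR price: CAD 436147.63

Not relevant to the conversion: inland to port — on the seller under both FOB and CFR; already in the FOB price and stays in the CFR price. destination terminal — on the buyer under both terms; not part of either seller's price.
From FOB to CFR, the seller additionally bears: freight.
CFR price = 428308.56 + 7839.07 = 436147.63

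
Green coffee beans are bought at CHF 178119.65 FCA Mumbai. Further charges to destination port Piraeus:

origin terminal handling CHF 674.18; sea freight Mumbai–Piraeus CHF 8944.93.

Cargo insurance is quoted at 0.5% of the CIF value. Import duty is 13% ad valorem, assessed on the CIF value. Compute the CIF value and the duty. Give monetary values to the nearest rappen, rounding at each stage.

CIF value: CHF 188682.17; import duty: CHF 24528.68

Let C be the CIF value. C = FCA price + pre-shipment costs + freight + 0.5% × C
C − 0.5% × C = 178119.65 + 674.18 + 8944.93
0.995 × C = 187738.76
C = 187738.76 / 0.995 = 188682.17
Insurance premium = 0.5% × 188682.17 = 943.41
Import duty = 188682.17 × 13% = 24528.68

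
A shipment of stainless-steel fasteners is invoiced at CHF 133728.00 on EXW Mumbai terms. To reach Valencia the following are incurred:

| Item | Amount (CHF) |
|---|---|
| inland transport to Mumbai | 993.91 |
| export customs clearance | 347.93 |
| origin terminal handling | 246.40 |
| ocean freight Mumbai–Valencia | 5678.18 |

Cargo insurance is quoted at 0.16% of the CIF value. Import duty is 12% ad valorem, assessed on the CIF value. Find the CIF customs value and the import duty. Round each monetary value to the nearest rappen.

CIF value: CHF 141220.37; import duty: CHF 16946.44

Let C be the CIF value. C = EXW price + pre-shipment costs + freight + 0.16% × C
C − 0.16% × C = 133728.00 + 993.91 + 347.93 + 246.40 + 5678.18
0.9984 × C = 140994.42
C = 140994.42 / 0.9984 = 141220.37
Insurance premium = 0.16% × 141220.37 = 225.95
Import duty = 141220.37 × 12% = 16946.44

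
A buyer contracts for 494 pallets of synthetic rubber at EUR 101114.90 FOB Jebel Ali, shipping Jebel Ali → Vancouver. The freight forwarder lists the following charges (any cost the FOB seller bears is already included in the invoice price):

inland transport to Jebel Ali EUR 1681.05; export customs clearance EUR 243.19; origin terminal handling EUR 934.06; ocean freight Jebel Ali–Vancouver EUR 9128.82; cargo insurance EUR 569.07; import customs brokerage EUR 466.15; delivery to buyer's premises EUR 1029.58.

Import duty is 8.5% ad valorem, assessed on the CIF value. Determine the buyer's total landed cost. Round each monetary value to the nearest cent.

Total landed cost: EUR 121727.61

FOB: the seller bears costs until goods are on board at the origin port; the buyer bears freight, insurance and all costs thereafter.
Already in the invoice (seller's account under FOB): inland to port, export clearance, origin terminal — exclude.
CIF value = FOB price + freight + insurance = 101114.90 + 9128.82 + 569.07 = 110812.79
Import duty = 110812.79 × 8.5% = 9419.09
Buyer bears: freight 9128.82 + insurance 569.07 + brokerage 466.15 + delivery 1029.58 + duty 9419.09 = 20612.71
Landed cost = invoice 101114.90 + 20612.71 = 121727.61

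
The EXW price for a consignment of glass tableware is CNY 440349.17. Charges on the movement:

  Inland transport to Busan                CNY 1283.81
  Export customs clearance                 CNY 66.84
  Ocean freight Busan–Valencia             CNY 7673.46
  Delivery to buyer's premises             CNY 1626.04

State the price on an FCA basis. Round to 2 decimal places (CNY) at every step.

FCA price: CNY 441699.82

Not relevant to the conversion: delivery, freight — on the buyer under both terms; not part of either seller's price.
From EXW to FCA, the seller additionally bears: inland to port, export clearance.
FCA price = 440349.17 + 1283.81 + 66.84 = 441699.82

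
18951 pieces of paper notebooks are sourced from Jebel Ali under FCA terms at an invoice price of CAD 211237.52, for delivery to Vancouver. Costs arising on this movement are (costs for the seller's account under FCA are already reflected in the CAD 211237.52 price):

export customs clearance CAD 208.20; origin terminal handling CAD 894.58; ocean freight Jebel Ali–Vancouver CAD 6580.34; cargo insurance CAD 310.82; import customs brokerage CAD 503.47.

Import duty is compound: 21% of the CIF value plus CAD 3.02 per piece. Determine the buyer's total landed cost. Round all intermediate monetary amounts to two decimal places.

FCA: the seller delivers export-cleared goods to the carrier; the buyer bears costs from that point.
Already in the invoice (seller's account under FCA): export clearance — exclude.
CIF value = FCA price + origin terminal + freight + insurance = 211237.52 + 894.58 + 6580.34 + 310.82 = 219023.26
Ad valorem component: 219023.26 × 21% = 45994.88
Specific component: 18951 × 3.02 = 57232.02
Import duty = 45994.88 + 57232.02 = 103226.90
Buyer bears: origin terminal 894.58 + freight 6580.34 + insurance 310.82 + brokerage 503.47 + duty 103226.90 = 111516.11
Landed cost = invoice 211237.52 + 111516.11 = 322753.63

Total landed cost: CAD 322753.63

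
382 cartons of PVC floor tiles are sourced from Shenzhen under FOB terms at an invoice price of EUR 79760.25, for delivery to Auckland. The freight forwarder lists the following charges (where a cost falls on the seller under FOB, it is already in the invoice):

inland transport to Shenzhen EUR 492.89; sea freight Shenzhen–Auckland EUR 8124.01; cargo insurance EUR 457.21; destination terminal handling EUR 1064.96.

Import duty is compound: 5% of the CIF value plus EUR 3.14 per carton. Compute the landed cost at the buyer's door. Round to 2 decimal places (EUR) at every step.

FOB: the seller bears costs until goods are on board at the origin port; the buyer bears freight, insurance and all costs thereafter.
Already in the invoice (seller's account under FOB): inland to port — exclude.
CIF value = FOB price + freight + insurance = 79760.25 + 8124.01 + 457.21 = 88341.47
Ad valorem component: 88341.47 × 5% = 4417.07
Specific component: 382 × 3.14 = 1199.48
Import duty = 4417.07 + 1199.48 = 5616.55
Buyer bears: freight 8124.01 + insurance 457.21 + destination terminal 1064.96 + duty 5616.55 = 15262.73
Landed cost = invoice 79760.25 + 15262.73 = 95022.98

Total landed cost: EUR 95022.98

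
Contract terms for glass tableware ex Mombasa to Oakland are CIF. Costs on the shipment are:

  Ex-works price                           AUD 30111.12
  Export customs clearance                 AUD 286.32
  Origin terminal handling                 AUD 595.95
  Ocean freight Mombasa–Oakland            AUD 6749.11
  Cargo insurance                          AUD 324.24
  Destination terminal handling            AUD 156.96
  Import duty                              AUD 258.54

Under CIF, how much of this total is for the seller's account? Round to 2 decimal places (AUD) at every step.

CIF: the seller pays costs through ocean freight and marine insurance to the destination port.
Seller's account: goods 30111.12 + export clearance 286.32 + origin terminal 595.95 + freight 6749.11 + insurance 324.24 = 38066.74
Buyer's account: destination terminal 156.96 + duty 258.54 = 415.50

Seller's account: AUD 38066.74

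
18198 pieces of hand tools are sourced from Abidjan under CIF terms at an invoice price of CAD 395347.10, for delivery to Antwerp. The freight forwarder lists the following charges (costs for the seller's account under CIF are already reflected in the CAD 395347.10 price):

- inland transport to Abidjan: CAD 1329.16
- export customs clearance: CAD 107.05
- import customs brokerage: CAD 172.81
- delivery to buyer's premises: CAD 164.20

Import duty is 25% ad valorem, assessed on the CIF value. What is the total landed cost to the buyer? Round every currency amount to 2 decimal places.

CIF: the seller pays costs through ocean freight and marine insurance to the destination port.
Already in the invoice (seller's account under CIF): inland to port, export clearance — exclude.
The CIF price already equals the CIF value: 395347.10
Import duty = 395347.10 × 25% = 98836.78
Buyer bears: brokerage 172.81 + delivery 164.20 + duty 98836.78 = 99173.79
Landed cost = invoice 395347.10 + 99173.79 = 494520.89

Total landed cost: CAD 494520.89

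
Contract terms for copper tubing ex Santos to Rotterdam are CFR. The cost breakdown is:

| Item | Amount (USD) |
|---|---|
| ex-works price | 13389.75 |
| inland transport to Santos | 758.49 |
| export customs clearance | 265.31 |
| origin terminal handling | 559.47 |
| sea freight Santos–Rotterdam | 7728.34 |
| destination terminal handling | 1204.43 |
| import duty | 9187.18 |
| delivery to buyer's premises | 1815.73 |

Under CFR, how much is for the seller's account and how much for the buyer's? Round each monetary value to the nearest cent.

CFR: the seller pays costs through ocean freight to the destination port, but not insurance.
Seller's account: goods 13389.75 + inland to port 758.49 + export clearance 265.31 + origin terminal 559.47 + freight 7728.34 = 22701.36
Buyer's account: destination terminal 1204.43 + duty 9187.18 + delivery 1815.73 = 12207.34

Seller: USD 22701.36; buyer: USD 12207.34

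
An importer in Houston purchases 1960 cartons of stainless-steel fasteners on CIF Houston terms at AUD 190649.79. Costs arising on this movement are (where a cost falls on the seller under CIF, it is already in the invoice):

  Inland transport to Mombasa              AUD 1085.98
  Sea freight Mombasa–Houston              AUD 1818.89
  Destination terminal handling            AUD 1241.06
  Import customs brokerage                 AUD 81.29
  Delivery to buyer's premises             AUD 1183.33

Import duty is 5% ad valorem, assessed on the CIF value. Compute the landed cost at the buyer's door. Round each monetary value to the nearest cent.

CIF: the seller pays costs through ocean freight and marine insurance to the destination port.
Already in the invoice (seller's account under CIF): inland to port, freight — exclude.
The CIF price already equals the CIF value: 190649.79
Import duty = 190649.79 × 5% = 9532.49
Buyer bears: destination terminal 1241.06 + brokerage 81.29 + delivery 1183.33 + duty 9532.49 = 12038.17
Landed cost = invoice 190649.79 + 12038.17 = 202687.96

Total landed cost: AUD 202687.96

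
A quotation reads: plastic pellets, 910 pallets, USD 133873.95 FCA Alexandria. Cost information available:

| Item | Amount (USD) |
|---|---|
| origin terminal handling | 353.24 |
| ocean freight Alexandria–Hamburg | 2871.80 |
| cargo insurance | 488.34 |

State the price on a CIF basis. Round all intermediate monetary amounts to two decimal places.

CIF price: USD 137587.33

From FCA to CIF, the seller additionally bears: origin terminal, freight, insurance.
CIF price = 133873.95 + 353.24 + 2871.80 + 488.34 = 137587.33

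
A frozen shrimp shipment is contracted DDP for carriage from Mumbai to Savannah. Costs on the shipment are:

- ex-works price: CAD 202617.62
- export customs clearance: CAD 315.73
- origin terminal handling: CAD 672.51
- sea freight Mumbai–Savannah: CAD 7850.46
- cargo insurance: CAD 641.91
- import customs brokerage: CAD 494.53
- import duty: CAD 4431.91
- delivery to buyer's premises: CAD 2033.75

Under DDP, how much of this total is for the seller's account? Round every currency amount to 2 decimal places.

DDP: the seller bears all costs including import duty.
Seller's account: goods 202617.62 + export clearance 315.73 + origin terminal 672.51 + freight 7850.46 + insurance 641.91 + brokerage 494.53 + duty 4431.91 + delivery 2033.75 = 219058.42
Buyer's account: 0.00

Seller's account: CAD 219058.42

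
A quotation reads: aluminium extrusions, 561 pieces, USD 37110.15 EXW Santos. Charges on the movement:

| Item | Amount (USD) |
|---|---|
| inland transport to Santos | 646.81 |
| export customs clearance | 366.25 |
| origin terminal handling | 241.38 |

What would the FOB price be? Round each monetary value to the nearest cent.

FOB price: USD 38364.59

From EXW to FOB, the seller additionally bears: inland to port, export clearance, origin terminal.
FOB price = 37110.15 + 646.81 + 366.25 + 241.38 = 38364.59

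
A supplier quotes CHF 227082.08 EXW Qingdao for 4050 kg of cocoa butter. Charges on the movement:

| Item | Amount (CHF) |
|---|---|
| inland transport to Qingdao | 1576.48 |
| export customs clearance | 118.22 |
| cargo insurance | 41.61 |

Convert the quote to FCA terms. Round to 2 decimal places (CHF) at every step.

Not relevant to the conversion: insurance — on the buyer under both terms; not part of either seller's price.
From EXW to FCA, the seller additionally bears: inland to port, export clearance.
FCA price = 227082.08 + 1576.48 + 118.22 = 228776.78

FCA price: CHF 228776.78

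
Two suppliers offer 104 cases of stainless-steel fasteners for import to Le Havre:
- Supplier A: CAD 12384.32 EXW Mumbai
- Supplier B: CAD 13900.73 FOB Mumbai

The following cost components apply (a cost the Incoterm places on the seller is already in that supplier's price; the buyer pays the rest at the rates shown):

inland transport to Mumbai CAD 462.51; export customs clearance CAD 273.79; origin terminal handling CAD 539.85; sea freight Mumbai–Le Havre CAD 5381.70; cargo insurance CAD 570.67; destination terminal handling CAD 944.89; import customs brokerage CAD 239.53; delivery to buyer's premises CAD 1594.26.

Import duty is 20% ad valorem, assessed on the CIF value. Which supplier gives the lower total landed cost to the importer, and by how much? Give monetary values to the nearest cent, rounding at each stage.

Supplier A (EXW):
CIF value = EXW price + inland to port + export clearance + origin terminal + freight + insurance = 12384.32 + 462.51 + 273.79 + 539.85 + 5381.70 + 570.67 = 19612.84
Import duty = 19612.84 × 20% = 3922.57
Buyer bears (A): 462.51 + 273.79 + 539.85 + 5381.70 + 570.67 + 944.89 + 239.53 + 1594.26 = 10007.20
Landed cost (A) = invoice 12384.32 + 10007.20 + duty 3922.57 = 26314.09
Supplier B (FOB):
CIF value = FOB price + freight + insurance = 13900.73 + 5381.70 + 570.67 = 19853.10
Import duty = 19853.10 × 20% = 3970.62
Buyer bears (B): 5381.70 + 570.67 + 944.89 + 239.53 + 1594.26 = 8731.05
Landed cost (B) = invoice 13900.73 + 8731.05 + duty 3970.62 = 26602.40
Difference = |26314.09 − 26602.40| = 288.31

Supplier A is cheaper by CAD 288.31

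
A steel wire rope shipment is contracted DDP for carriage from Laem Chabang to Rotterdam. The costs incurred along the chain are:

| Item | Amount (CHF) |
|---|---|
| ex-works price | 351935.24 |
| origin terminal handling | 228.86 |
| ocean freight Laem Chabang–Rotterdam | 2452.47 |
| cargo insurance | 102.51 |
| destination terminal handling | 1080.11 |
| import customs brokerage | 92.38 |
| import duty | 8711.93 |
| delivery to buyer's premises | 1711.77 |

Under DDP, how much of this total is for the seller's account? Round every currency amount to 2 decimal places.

Seller's account: CHF 366315.27

DDP: the seller bears all costs including import duty.
Seller's account: goods 351935.24 + origin terminal 228.86 + freight 2452.47 + insurance 102.51 + destination terminal 1080.11 + brokerage 92.38 + duty 8711.93 + delivery 1711.77 = 366315.27
Buyer's account: 0.00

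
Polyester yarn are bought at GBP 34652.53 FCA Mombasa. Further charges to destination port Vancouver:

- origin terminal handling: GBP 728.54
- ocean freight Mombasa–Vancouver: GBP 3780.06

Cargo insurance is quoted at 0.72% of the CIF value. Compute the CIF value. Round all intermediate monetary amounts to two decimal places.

Let C be the CIF value. C = FCA price + pre-shipment costs + freight + 0.72% × C
C − 0.72% × C = 34652.53 + 728.54 + 3780.06
0.9928 × C = 39161.13
C = 39161.13 / 0.9928 = 39445.13
Insurance premium = 0.72% × 39445.13 = 284.00

CIF value: GBP 39445.13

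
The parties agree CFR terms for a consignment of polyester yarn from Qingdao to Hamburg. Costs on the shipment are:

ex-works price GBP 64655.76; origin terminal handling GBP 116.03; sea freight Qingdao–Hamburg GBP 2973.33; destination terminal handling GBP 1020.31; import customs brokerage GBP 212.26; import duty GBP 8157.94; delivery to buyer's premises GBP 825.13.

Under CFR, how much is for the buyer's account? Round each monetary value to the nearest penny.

CFR: the seller pays costs through ocean freight to the destination port, but not insurance.
Seller's account: goods 64655.76 + origin terminal 116.03 + freight 2973.33 = 67745.12
Buyer's account: destination terminal 1020.31 + brokerage 212.26 + duty 8157.94 + delivery 825.13 = 10215.64

Buyer's account: GBP 10215.64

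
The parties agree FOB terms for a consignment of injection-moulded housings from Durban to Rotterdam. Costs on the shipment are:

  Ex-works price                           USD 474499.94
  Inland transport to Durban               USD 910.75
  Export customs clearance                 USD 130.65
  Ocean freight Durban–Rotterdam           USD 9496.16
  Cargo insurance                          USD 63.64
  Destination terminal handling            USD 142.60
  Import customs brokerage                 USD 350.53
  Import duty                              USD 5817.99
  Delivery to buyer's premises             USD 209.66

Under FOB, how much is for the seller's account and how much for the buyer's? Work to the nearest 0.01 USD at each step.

Seller: USD 475541.34; buyer: USD 16080.58

FOB: the seller bears costs until goods are on board at the origin port; the buyer bears freight, insurance and all costs thereafter.
Seller's account: goods 474499.94 + inland to port 910.75 + export clearance 130.65 = 475541.34
Buyer's account: freight 9496.16 + insurance 63.64 + destination terminal 142.60 + brokerage 350.53 + duty 5817.99 + delivery 209.66 = 16080.58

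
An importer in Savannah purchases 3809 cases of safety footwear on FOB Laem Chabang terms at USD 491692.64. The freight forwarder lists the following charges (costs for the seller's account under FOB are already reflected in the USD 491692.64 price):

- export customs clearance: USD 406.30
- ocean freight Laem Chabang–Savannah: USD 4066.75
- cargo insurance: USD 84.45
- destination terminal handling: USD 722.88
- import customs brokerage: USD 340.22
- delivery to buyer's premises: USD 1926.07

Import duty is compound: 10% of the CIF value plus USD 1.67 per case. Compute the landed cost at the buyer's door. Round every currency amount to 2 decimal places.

Total landed cost: USD 554778.42

FOB: the seller bears costs until goods are on board at the origin port; the buyer bears freight, insurance and all costs thereafter.
Already in the invoice (seller's account under FOB): export clearance — exclude.
CIF value = FOB price + freight + insurance = 491692.64 + 4066.75 + 84.45 = 495843.84
Ad valorem component: 495843.84 × 10% = 49584.38
Specific component: 3809 × 1.67 = 6361.03
Import duty = 49584.38 + 6361.03 = 55945.41
Buyer bears: freight 4066.75 + insurance 84.45 + destination terminal 722.88 + brokerage 340.22 + delivery 1926.07 + duty 55945.41 = 63085.78
Landed cost = invoice 491692.64 + 63085.78 = 554778.42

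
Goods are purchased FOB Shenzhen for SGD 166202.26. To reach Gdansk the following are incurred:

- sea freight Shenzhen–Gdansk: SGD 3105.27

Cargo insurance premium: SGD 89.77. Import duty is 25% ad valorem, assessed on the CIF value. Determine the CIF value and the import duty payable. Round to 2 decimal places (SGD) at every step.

CIF value: SGD 169397.30; import duty: SGD 42349.33

CIF = FOB price + freight + insurance
CIF = 166202.26 + 3105.27 + 89.77 = 169397.30
Import duty = 169397.30 × 25% = 42349.33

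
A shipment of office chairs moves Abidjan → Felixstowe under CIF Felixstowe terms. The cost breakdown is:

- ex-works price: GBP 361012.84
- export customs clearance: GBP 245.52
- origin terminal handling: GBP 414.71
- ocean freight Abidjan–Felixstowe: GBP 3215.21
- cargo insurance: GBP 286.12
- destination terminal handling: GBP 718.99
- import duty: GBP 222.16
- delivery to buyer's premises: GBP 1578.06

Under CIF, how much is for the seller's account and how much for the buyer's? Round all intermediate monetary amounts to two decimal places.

Seller: GBP 365174.40; buyer: GBP 2519.21

CIF: the seller pays costs through ocean freight and marine insurance to the destination port.
Seller's account: goods 361012.84 + export clearance 245.52 + origin terminal 414.71 + freight 3215.21 + insurance 286.12 = 365174.40
Buyer's account: destination terminal 718.99 + duty 222.16 + delivery 1578.06 = 2519.21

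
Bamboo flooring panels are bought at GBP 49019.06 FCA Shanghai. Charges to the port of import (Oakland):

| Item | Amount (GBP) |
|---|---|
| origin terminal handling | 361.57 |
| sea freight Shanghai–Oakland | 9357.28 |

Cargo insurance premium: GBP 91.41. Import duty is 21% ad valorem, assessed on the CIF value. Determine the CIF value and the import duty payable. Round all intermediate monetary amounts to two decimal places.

CIF value: GBP 58829.32; import duty: GBP 12354.16

CIF = FCA price + pre-shipment costs + freight + insurance
CIF = 49019.06 + 361.57 + 9357.28 + 91.41 = 58829.32
Import duty = 58829.32 × 21% = 12354.16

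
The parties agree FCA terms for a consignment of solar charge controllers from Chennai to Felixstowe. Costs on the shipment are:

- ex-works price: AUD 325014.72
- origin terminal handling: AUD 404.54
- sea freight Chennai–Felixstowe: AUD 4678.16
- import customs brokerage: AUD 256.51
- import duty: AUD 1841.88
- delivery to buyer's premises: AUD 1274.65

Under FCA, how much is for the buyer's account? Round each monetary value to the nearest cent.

FCA: the seller delivers export-cleared goods to the carrier; the buyer bears costs from that point.
Seller's account: goods 325014.72 = 325014.72
Buyer's account: origin terminal 404.54 + freight 4678.16 + brokerage 256.51 + duty 1841.88 + delivery 1274.65 = 8455.74

Buyer's account: AUD 8455.74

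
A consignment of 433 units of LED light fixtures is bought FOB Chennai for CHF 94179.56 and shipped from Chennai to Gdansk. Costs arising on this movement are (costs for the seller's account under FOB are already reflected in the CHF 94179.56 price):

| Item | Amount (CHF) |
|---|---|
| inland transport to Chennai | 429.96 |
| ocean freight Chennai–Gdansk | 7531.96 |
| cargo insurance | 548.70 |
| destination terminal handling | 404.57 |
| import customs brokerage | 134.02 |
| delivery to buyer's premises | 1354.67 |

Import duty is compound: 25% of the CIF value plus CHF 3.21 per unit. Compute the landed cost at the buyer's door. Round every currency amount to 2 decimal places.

Total landed cost: CHF 131108.47

FOB: the seller bears costs until goods are on board at the origin port; the buyer bears freight, insurance and all costs thereafter.
Already in the invoice (seller's account under FOB): inland to port — exclude.
CIF value = FOB price + freight + insurance = 94179.56 + 7531.96 + 548.70 = 102260.22
Ad valorem component: 102260.22 × 25% = 25565.06
Specific component: 433 × 3.21 = 1389.93
Import duty = 25565.06 + 1389.93 = 26954.99
Buyer bears: freight 7531.96 + insurance 548.70 + destination terminal 404.57 + brokerage 134.02 + delivery 1354.67 + duty 26954.99 = 36928.91
Landed cost = invoice 94179.56 + 36928.91 = 131108.47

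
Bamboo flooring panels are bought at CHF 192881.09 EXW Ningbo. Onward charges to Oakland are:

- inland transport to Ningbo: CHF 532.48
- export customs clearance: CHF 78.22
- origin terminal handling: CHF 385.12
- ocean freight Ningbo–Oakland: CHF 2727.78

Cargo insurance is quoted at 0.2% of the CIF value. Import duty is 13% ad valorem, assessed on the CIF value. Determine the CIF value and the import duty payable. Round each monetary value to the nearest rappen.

CIF value: CHF 196998.69; import duty: CHF 25609.83

Let C be the CIF value. C = EXW price + pre-shipment costs + freight + 0.2% × C
C − 0.2% × C = 192881.09 + 532.48 + 78.22 + 385.12 + 2727.78
0.998 × C = 196604.69
C = 196604.69 / 0.998 = 196998.69
Insurance premium = 0.2% × 196998.69 = 394.00
Import duty = 196998.69 × 13% = 25609.83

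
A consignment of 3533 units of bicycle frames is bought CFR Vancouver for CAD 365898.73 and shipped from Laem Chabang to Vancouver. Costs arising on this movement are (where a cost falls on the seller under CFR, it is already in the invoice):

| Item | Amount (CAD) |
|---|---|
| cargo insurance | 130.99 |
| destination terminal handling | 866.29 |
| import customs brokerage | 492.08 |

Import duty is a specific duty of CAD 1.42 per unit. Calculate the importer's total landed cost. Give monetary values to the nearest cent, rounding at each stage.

Total landed cost: CAD 372404.95

CFR: the seller pays costs through ocean freight to the destination port, but not insurance.
CIF value = CFR price + insurance = 365898.73 + 130.99 = 366029.72
Import duty = 3533 × 1.42 = 5016.86
Buyer bears: insurance 130.99 + destination terminal 866.29 + brokerage 492.08 + duty 5016.86 = 6506.22
Landed cost = invoice 365898.73 + 6506.22 = 372404.95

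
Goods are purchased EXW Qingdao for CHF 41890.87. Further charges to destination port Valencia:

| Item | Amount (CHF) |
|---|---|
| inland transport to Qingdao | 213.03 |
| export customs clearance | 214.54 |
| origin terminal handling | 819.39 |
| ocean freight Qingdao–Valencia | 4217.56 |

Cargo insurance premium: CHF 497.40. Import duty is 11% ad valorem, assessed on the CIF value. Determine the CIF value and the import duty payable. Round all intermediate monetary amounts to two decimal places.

CIF = EXW price + pre-shipment costs + freight + insurance
CIF = 41890.87 + 213.03 + 214.54 + 819.39 + 4217.56 + 497.40 = 47852.79
Import duty = 47852.79 × 11% = 5263.81

CIF value: CHF 47852.79; import duty: CHF 5263.81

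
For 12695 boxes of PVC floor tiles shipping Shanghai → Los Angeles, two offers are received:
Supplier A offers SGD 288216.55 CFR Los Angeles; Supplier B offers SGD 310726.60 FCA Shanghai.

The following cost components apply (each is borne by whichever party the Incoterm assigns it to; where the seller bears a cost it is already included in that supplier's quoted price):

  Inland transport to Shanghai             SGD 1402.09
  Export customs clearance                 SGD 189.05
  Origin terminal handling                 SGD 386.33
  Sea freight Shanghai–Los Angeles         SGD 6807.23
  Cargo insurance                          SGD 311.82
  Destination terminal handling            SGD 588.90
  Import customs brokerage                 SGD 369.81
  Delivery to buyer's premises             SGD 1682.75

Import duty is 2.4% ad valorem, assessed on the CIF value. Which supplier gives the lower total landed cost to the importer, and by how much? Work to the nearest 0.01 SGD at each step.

Supplier A (CFR):
CIF value = CFR price + insurance = 288216.55 + 311.82 = 288528.37
Import duty = 288528.37 × 2.4% = 6924.68
Buyer bears (A): 311.82 + 588.90 + 369.81 + 1682.75 = 2953.28
Landed cost (A) = invoice 288216.55 + 2953.28 + duty 6924.68 = 298094.51
Supplier B (FCA):
CIF value = FCA price + origin terminal + freight + insurance = 310726.60 + 386.33 + 6807.23 + 311.82 = 318231.98
Import duty = 318231.98 × 2.4% = 7637.57
Buyer bears (B): 386.33 + 6807.23 + 311.82 + 588.90 + 369.81 + 1682.75 = 10146.84
Landed cost (B) = invoice 310726.60 + 10146.84 + duty 7637.57 = 328511.01
Difference = |298094.51 − 328511.01| = 30416.50

Supplier A is cheaper by SGD 30416.50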